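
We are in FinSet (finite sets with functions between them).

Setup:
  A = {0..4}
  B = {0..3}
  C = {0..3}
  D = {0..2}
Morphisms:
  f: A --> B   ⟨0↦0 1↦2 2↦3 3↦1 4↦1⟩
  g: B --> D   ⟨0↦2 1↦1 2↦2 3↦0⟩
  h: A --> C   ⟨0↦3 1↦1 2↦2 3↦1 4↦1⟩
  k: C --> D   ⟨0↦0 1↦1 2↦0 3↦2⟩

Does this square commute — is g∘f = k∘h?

Answer: DOES NOT COMMUTE

Trace:
Path 1 = f;g:
  0 f-->0 g-->2
  1 f-->2 g-->2
  2 f-->3 g-->0
  3 f-->1 g-->1
  4 f-->1 g-->1
  composite₁ = ⟨0↦2 1↦2 2↦0 3↦1 4↦1⟩
Path 2 = h;k:
  0 h-->3 k-->2
  1 h-->1 k-->1
  2 h-->2 k-->0
  3 h-->1 k-->1
  4 h-->1 k-->1
  composite₂ = ⟨0↦2 1↦1 2↦0 3↦1 4↦1⟩
Equal? distinct morphisms ✗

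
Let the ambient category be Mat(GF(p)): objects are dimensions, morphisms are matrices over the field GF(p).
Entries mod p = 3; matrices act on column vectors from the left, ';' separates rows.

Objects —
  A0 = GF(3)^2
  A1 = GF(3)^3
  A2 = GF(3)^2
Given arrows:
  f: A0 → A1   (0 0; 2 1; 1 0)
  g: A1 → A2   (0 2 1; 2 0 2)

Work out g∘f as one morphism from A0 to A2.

  e0=[1,0] f→[0,2,1] g→[2,2]
  e1=[0,1] f→[0,1,0] g→[2,0]
composite: (2 2; 2 0)

Answer: (2 2; 2 0)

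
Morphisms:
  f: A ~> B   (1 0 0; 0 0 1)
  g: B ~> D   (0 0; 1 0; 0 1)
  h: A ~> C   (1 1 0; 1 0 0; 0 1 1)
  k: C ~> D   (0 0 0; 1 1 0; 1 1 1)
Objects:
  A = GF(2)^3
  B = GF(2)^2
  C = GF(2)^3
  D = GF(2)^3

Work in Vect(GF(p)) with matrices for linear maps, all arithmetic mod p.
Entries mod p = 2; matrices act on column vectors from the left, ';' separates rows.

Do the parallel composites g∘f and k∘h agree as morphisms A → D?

Answer: DOES NOT COMMUTE

Trace:
Along f;g (path 1):
  e0=(1,0,0) f~>(1,0) g~>(0,1,0)
  e1=(0,1,0) f~>(0,0) g~>(0,0,0)
  e2=(0,0,1) f~>(0,1) g~>(0,0,1)
  result₁ = (0 0 0; 1 0 0; 0 0 1)
Along h;k (path 2):
  e0=(1,0,0) h~>(1,1,0) k~>(0,0,0)
  e1=(0,1,0) h~>(1,0,1) k~>(0,1,0)
  e2=(0,0,1) h~>(0,0,1) k~>(0,0,1)
  result₂ = (0 0 0; 0 1 0; 0 0 1)
Equal? distinct morphisms ✗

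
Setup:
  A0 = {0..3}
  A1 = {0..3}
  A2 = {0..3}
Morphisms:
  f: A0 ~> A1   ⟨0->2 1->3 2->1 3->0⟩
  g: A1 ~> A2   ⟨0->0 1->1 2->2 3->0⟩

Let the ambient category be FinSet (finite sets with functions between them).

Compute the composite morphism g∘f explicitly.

  0 f~>2 g~>2
  1 f~>3 g~>0
  2 f~>1 g~>1
  3 f~>0 g~>0
composite: ⟨0->2 1->0 2->1 3->0⟩

Answer: ⟨0->2 1->0 2->1 3->0⟩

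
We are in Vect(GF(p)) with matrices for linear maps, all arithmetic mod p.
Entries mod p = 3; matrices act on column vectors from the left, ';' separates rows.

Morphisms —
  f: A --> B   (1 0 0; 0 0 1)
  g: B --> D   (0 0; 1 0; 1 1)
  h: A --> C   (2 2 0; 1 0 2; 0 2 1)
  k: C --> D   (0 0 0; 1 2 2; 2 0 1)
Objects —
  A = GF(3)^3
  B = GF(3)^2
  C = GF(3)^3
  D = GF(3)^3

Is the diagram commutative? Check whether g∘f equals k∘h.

Answer: COMMUTES

Trace:
Along f;g (path 1):
  e0=(1,0,0) f-->(1,0) g-->(0,1,1)
  e1=(0,1,0) f-->(0,0) g-->(0,0,0)
  e2=(0,0,1) f-->(0,1) g-->(0,0,1)
  result₁ = (0 0 0; 1 0 0; 1 0 1)
Along h;k (path 2):
  e0=(1,0,0) h-->(2,1,0) k-->(0,1,1)
  e1=(0,1,0) h-->(2,0,2) k-->(0,0,0)
  e2=(0,0,1) h-->(0,2,1) k-->(0,0,1)
  result₂ = (0 0 0; 1 0 0; 1 0 1)
Equal? same morphism ✓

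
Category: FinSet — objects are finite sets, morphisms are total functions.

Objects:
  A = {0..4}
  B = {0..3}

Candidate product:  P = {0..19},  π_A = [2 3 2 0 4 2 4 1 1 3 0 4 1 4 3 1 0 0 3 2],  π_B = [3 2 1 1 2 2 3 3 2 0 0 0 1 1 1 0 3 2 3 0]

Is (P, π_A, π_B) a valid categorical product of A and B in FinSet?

|A|·|B| = 5·4 = 20;  |P| = 20
Check the pairing map k ↦ (π_A(k), π_B(k)):
  0 ↦ (2,3)
  1 ↦ (3,2)
  2 ↦ (2,1)
  3 ↦ (0,1)
  4 ↦ (4,2)
  5 ↦ (2,2)
  6 ↦ (4,3)
  7 ↦ (1,3)
  8 ↦ (1,2)
  9 ↦ (3,0)
  10 ↦ (0,0)
  11 ↦ (4,0)
  12 ↦ (1,1)
  13 ↦ (4,1)
  14 ↦ (3,1)
  15 ↦ (1,0)
  16 ↦ (0,3)
  17 ↦ (0,2)
  18 ↦ (3,3)
  19 ↦ (2,0)
distinct pairs in image: 20 / 20 needed
  → bijection onto A×B; projections well-typed.

Answer: VALID PRODUCT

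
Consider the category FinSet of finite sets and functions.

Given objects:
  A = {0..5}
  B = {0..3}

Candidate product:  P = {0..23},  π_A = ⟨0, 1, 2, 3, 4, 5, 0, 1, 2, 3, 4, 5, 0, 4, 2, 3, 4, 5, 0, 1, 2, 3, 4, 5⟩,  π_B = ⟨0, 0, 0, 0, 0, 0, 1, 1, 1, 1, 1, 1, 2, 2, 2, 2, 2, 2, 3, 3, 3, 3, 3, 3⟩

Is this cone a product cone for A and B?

|A|·|B| = 6·4 = 24;  |P| = 24
Check the pairing map k ↦ (π_A(k), π_B(k)):
  0 -> (0,0)
  1 -> (1,0)
  2 -> (2,0)
  3 -> (3,0)
  4 -> (4,0)
  5 -> (5,0)
  6 -> (0,1)
  7 -> (1,1)
  8 -> (2,1)
  9 -> (3,1)
  10 -> (4,1)
  11 -> (5,1)
  12 -> (0,2)
  13 -> (4,2)
  14 -> (2,2)
  15 -> (3,2)
  16 -> (4,2)  ✗ repeats pair of k=13
  17 -> (5,2)
  18 -> (0,3)
  19 -> (1,3)
  20 -> (2,3)
  21 -> (3,3)
  22 -> (4,3)
  23 -> (5,3)
distinct pairs in image: 23 / 24 needed
  → (4,2) hit at k=13 and k=16

Answer: NOT A VALID PRODUCT — duplicate pair at indices 16,13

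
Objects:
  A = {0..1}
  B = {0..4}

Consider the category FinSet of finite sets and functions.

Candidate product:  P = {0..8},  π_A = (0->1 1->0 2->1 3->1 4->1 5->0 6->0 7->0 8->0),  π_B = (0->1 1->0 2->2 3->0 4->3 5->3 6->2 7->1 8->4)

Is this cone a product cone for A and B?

|A|·|B| = 2·5 = 10;  |P| = 9
  → cardinalities differ; no bijection possible.

Answer: NOT A VALID PRODUCT — |P|=9 ≠ |A|·|B|=10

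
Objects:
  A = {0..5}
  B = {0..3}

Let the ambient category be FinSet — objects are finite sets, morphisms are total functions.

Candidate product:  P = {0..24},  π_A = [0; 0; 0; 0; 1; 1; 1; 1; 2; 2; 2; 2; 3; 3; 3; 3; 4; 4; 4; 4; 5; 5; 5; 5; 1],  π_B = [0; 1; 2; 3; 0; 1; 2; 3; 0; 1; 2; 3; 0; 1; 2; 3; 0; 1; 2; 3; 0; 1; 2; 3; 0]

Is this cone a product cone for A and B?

|A|·|B| = 6·4 = 24;  |P| = 25
  → cardinalities differ; no bijection possible.

Answer: NOT A VALID PRODUCT — |P|=25 ≠ |A|·|B|=24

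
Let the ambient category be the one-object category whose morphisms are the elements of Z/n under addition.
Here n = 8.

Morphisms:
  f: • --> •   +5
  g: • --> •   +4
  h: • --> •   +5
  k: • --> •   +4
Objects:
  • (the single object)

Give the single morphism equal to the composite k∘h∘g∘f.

Answer: +2

Work:
  0 +5≡5 +4≡1 +5≡6 +4≡2  (mod 8)
⟦path⟧: +2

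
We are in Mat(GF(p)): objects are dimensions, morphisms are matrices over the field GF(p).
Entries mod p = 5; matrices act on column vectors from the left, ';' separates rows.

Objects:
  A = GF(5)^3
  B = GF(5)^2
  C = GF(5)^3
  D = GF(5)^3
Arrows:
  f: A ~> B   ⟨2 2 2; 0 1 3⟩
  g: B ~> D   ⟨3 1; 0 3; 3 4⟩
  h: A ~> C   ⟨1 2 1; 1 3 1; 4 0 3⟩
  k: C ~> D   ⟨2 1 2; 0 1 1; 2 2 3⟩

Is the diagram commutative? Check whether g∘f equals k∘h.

1) trace f;g:
  e0=[1,0,0] f~>[2,0] g~>[1,0,1]
  e1=[0,1,0] f~>[2,1] g~>[2,3,0]
  e2=[0,0,1] f~>[2,3] g~>[4,4,3]
  result₁ = ⟨1 2 4; 0 3 4; 1 0 3⟩
2) trace h;k:
  e0=[1,0,0] h~>[1,1,4] k~>[1,0,1]
  e1=[0,1,0] h~>[2,3,0] k~>[2,3,0]
  e2=[0,0,1] h~>[1,1,3] k~>[4,4,3]
  result₂ = ⟨1 2 4; 0 3 4; 1 0 3⟩
Equal? same morphism ✓

Answer: COMMUTES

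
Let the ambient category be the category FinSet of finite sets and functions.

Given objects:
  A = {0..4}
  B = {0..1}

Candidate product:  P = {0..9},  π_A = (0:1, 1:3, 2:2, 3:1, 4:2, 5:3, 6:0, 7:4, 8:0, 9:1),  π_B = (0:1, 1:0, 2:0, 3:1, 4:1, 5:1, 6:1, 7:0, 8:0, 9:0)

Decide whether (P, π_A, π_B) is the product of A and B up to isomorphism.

|A|·|B| = 5·2 = 10;  |P| = 10
Check the pairing map k ↦ (π_A(k), π_B(k)):
  0 : (1,1)
  1 : (3,0)
  2 : (2,0)
  3 : (1,1)  ✗ repeats pair of k=0
  4 : (2,1)
  5 : (3,1)
  6 : (0,1)
  7 : (4,0)
  8 : (0,0)
  9 : (1,0)
distinct pairs in image: 9 / 10 needed
  → (1,1) hit at k=0 and k=3

Answer: NOT A VALID PRODUCT — duplicate pair at indices 3,0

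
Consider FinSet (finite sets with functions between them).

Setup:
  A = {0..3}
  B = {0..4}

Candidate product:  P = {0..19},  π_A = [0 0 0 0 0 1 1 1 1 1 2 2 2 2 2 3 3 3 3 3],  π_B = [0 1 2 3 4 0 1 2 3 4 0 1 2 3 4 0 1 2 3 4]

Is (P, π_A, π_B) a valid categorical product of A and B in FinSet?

Answer: VALID PRODUCT

Derivation:
|A|·|B| = 4·5 = 20;  |P| = 20
Check the pairing map k ↦ (π_A(k), π_B(k)):
  0 ↦ (0,0)
  1 ↦ (0,1)
  2 ↦ (0,2)
  3 ↦ (0,3)
  4 ↦ (0,4)
  5 ↦ (1,0)
  6 ↦ (1,1)
  7 ↦ (1,2)
  8 ↦ (1,3)
  9 ↦ (1,4)
  10 ↦ (2,0)
  11 ↦ (2,1)
  12 ↦ (2,2)
  13 ↦ (2,3)
  14 ↦ (2,4)
  15 ↦ (3,0)
  16 ↦ (3,1)
  17 ↦ (3,2)
  18 ↦ (3,3)
  19 ↦ (3,4)
distinct pairs in image: 20 / 20 needed
  → bijection onto A×B; projections well-typed.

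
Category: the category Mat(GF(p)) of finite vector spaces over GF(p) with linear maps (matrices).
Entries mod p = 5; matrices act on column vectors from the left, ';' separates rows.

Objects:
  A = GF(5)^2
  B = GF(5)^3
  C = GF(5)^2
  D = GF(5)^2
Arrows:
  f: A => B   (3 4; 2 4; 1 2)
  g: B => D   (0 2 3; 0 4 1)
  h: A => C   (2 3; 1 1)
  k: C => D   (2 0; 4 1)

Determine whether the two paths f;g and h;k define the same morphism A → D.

Answer: DOES NOT COMMUTE

Derivation:
Path 1 = f;g:
  e0=(1,0) f=>(3,2,1) g=>(2,4)
  e1=(0,1) f=>(4,4,2) g=>(4,3)
  composite₁ = (2 4; 4 3)
Path 2 = h;k:
  e0=(1,0) h=>(2,1) k=>(4,4)
  e1=(0,1) h=>(3,1) k=>(1,3)
  composite₂ = (4 1; 4 3)
Equal? differ; not commutative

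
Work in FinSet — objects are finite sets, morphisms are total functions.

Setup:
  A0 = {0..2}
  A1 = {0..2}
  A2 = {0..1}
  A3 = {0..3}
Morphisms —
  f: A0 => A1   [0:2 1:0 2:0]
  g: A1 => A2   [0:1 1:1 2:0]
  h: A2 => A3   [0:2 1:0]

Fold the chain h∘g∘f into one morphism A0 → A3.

Answer: [0:2 1:0 2:0]

Trace:
  0 f=>2 g=>0 h=>2
  1 f=>0 g=>1 h=>0
  2 f=>0 g=>1 h=>0
composite: [0:2 1:0 2:0]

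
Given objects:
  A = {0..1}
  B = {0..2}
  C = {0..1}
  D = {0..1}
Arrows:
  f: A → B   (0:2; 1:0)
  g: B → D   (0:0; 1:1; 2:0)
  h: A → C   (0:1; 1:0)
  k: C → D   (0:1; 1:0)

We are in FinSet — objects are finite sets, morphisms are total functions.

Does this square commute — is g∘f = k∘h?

Path 1 = f;g:
  0 f→2 g→0
  1 f→0 g→0
  result₁ = (0:0; 1:0)
Path 2 = h;k:
  0 h→1 k→0
  1 h→0 k→1
  result₂ = (0:0; 1:1)
Equal? distinct morphisms ✗

Answer: DOES NOT COMMUTE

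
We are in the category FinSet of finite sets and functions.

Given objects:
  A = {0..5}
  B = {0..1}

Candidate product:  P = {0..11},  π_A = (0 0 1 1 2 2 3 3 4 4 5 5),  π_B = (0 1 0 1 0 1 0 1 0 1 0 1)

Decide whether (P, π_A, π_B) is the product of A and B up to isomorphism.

Answer: VALID PRODUCT

Derivation:
|A|·|B| = 6·2 = 12;  |P| = 12
Check the pairing map k ↦ (π_A(k), π_B(k)):
  0 ↦ (0,0)
  1 ↦ (0,1)
  2 ↦ (1,0)
  3 ↦ (1,1)
  4 ↦ (2,0)
  5 ↦ (2,1)
  6 ↦ (3,0)
  7 ↦ (3,1)
  8 ↦ (4,0)
  9 ↦ (4,1)
  10 ↦ (5,0)
  11 ↦ (5,1)
distinct pairs in image: 12 / 12 needed
  → bijection onto A×B; projections well-typed.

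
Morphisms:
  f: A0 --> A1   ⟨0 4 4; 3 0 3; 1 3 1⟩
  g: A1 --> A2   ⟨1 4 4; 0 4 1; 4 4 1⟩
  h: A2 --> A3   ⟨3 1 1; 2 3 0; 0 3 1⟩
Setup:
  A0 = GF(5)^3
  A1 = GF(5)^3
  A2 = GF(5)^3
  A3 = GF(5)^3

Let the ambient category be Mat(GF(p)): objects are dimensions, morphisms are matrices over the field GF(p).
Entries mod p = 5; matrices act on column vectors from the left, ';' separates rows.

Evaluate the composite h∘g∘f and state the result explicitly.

Answer: ⟨4 0 2; 1 1 4; 2 3 3⟩

Trace:
  e0=⟨1,0,0⟩ f-->⟨0,3,1⟩ g-->⟨1,3,3⟩ h-->⟨4,1,2⟩
  e1=⟨0,1,0⟩ f-->⟨4,0,3⟩ g-->⟨1,3,4⟩ h-->⟨0,1,3⟩
  e2=⟨0,0,1⟩ f-->⟨4,3,1⟩ g-->⟨0,3,4⟩ h-->⟨2,4,3⟩
composite: ⟨4 0 2; 1 1 4; 2 3 3⟩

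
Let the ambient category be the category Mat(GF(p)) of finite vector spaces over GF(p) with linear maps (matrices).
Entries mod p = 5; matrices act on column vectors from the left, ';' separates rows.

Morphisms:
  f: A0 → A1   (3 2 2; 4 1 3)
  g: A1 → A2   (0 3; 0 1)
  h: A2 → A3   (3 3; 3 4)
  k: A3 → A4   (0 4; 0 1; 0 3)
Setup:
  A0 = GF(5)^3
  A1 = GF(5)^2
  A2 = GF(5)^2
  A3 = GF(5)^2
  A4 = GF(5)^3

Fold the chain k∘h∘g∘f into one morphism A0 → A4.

Answer: (3 2 1; 2 3 4; 1 4 2)

Work:
  e0=[1,0,0] f→[3,4] g→[2,4] h→[3,2] k→[3,2,1]
  e1=[0,1,0] f→[2,1] g→[3,1] h→[2,3] k→[2,3,4]
  e2=[0,0,1] f→[2,3] g→[4,3] h→[1,4] k→[1,4,2]
result: (3 2 1; 2 3 4; 1 4 2)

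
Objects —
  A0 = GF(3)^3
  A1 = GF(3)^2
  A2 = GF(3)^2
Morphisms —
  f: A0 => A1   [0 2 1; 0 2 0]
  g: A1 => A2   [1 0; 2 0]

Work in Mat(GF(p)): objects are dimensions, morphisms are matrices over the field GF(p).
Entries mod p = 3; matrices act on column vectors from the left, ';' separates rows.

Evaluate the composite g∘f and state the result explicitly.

  e0=[1,0,0] f=>[0,0] g=>[0,0]
  e1=[0,1,0] f=>[2,2] g=>[2,1]
  e2=[0,0,1] f=>[1,0] g=>[1,2]
⟦path⟧: [0 2 1; 0 1 2]

Answer: [0 2 1; 0 1 2]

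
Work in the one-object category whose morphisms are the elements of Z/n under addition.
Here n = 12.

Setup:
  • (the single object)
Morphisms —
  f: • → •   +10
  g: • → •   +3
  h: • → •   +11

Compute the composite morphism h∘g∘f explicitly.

  0 +10≡10 +3≡1 +11≡0  (mod 12)
composite: +0

Answer: +0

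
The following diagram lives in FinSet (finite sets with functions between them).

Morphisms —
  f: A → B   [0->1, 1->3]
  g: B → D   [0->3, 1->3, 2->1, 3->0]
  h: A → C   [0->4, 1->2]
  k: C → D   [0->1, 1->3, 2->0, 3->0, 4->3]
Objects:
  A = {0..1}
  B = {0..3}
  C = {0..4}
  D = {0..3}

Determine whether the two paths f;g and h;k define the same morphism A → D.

Answer: COMMUTES

Trace:
Path 1 = f;g:
  0 f→1 g→3
  1 f→3 g→0
  composite₁ = [0->3, 1->0]
Path 2 = h;k:
  0 h→4 k→3
  1 h→2 k→0
  composite₂ = [0->3, 1->0]
Equal? equal; square commutes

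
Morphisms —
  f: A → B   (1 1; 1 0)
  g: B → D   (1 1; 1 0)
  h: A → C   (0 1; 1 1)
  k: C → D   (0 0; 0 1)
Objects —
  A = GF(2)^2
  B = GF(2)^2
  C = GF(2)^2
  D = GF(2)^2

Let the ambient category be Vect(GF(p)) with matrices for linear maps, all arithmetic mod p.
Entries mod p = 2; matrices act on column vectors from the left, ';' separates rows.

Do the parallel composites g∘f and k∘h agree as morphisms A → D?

Answer: DOES NOT COMMUTE

Derivation:
Along f;g (path 1):
  e0=(1,0) f→(1,1) g→(0,1)
  e1=(0,1) f→(1,0) g→(1,1)
  composite₁ = (0 1; 1 1)
Along h;k (path 2):
  e0=(1,0) h→(0,1) k→(0,1)
  e1=(0,1) h→(1,1) k→(0,1)
  composite₂ = (0 0; 1 1)
Equal? differ; not commutative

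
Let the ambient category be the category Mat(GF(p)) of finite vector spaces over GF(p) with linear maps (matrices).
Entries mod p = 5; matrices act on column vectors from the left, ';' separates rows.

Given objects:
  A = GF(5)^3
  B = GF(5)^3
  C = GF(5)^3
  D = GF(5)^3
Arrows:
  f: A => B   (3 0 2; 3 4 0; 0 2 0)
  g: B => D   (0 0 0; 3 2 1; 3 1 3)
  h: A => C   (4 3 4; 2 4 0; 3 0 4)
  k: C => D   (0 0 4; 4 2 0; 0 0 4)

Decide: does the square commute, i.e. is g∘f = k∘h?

Answer: DOES NOT COMMUTE

Trace:
Path 1 = f;g:
  e0=[1,0,0] f=>[3,3,0] g=>[0,0,2]
  e1=[0,1,0] f=>[0,4,2] g=>[0,0,0]
  e2=[0,0,1] f=>[2,0,0] g=>[0,1,1]
  result₁ = (0 0 0; 0 0 1; 2 0 1)
Path 2 = h;k:
  e0=[1,0,0] h=>[4,2,3] k=>[2,0,2]
  e1=[0,1,0] h=>[3,4,0] k=>[0,0,0]
  e2=[0,0,1] h=>[4,0,4] k=>[1,1,1]
  result₂ = (2 0 1; 0 0 1; 2 0 1)
Equal? distinct morphisms ✗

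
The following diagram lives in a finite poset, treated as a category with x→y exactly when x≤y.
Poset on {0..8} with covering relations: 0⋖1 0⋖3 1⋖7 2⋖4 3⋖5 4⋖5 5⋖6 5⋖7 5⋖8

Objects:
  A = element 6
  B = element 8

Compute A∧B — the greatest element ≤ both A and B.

Answer: A∧B = 5

Derivation:
Lower bounds of A=6 and B=8: {0,2,3,4,5}
  0 <= 5
  2 <= 5
  3 <= 5
  4 <= 5
  5 <= 5
glb = 5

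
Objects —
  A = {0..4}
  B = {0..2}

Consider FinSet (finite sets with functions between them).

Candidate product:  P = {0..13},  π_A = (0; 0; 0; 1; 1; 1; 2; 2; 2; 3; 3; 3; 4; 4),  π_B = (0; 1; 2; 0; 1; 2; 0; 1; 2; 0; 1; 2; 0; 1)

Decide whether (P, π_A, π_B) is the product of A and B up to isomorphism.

|A|·|B| = 5·3 = 15;  |P| = 14
  → cardinalities differ; no bijection possible.

Answer: NOT A VALID PRODUCT — |P|=14 ≠ |A|·|B|=15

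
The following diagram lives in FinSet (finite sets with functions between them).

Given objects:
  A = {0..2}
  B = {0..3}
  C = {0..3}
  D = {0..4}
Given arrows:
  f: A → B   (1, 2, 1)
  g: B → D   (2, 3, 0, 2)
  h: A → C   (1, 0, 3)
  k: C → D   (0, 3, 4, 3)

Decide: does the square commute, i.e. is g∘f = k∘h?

Along f;g (path 1):
  0 f→1 g→3
  1 f→2 g→0
  2 f→1 g→3
  result₁ = (3, 0, 3)
Along h;k (path 2):
  0 h→1 k→3
  1 h→0 k→0
  2 h→3 k→3
  result₂ = (3, 0, 3)
Equal? YES — commutes

Answer: COMMUTES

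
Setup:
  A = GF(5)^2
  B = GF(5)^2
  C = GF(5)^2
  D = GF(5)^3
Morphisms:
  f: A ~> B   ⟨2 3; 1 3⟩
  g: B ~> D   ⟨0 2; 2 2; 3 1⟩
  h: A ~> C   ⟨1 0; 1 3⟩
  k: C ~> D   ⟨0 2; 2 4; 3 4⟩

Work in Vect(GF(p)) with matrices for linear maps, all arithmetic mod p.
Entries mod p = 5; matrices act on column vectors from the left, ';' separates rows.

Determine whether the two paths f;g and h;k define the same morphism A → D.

Along f;g (path 1):
  e0=(1,0) f~>(2,1) g~>(2,1,2)
  e1=(0,1) f~>(3,3) g~>(1,2,2)
  result₁ = ⟨2 1; 1 2; 2 2⟩
Along h;k (path 2):
  e0=(1,0) h~>(1,1) k~>(2,1,2)
  e1=(0,1) h~>(0,3) k~>(1,2,2)
  result₂ = ⟨2 1; 1 2; 2 2⟩
Equal? YES — commutes

Answer: COMMUTES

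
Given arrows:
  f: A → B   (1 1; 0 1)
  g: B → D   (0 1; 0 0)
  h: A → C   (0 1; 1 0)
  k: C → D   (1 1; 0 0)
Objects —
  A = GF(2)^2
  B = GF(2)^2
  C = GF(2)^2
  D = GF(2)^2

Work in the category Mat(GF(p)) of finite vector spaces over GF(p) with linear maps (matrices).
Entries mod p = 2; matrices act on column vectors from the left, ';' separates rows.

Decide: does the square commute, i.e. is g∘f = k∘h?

Answer: DOES NOT COMMUTE

Derivation:
1) trace f;g:
  e0=⟨1,0⟩ f→⟨1,0⟩ g→⟨0,0⟩
  e1=⟨0,1⟩ f→⟨1,1⟩ g→⟨1,0⟩
  result₁ = (0 1; 0 0)
2) trace h;k:
  e0=⟨1,0⟩ h→⟨0,1⟩ k→⟨1,0⟩
  e1=⟨0,1⟩ h→⟨1,0⟩ k→⟨1,0⟩
  result₂ = (1 1; 0 0)
Equal? differ; not commutative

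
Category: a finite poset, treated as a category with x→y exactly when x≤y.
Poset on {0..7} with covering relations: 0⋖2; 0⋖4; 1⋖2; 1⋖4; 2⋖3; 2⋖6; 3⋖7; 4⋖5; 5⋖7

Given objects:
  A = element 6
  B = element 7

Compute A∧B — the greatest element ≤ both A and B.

{x : x≤A ∧ x≤B} = {0,1,2}  (A=6, B=7)
  0 ≤ 2
  1 ≤ 2
  2 ≤ 2
glb = 2

Answer: A∧B = 2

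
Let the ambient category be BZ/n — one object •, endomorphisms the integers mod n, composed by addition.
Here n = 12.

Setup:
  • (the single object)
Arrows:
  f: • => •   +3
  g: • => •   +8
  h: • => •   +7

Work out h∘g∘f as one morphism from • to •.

Answer: +6

Derivation:
  0 +3≡3 +8≡11 +7≡6  (mod 12)
composite: +6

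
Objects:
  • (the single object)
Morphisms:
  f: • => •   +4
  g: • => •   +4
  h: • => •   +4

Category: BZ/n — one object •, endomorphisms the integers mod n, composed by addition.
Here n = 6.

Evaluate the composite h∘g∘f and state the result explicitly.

Answer: +0

Trace:
  0 +4≡4 +4≡2 +4≡0  (mod 6)
result: +0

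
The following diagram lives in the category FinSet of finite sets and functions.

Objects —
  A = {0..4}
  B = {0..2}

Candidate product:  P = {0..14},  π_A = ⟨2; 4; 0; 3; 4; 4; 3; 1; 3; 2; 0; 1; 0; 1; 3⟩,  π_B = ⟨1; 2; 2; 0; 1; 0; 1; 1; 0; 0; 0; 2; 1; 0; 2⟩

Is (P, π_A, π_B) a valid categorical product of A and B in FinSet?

|A|·|B| = 5·3 = 15;  |P| = 15
Check the pairing map k ↦ (π_A(k), π_B(k)):
  0 -> (2,1)
  1 -> (4,2)
  2 -> (0,2)
  3 -> (3,0)
  4 -> (4,1)
  5 -> (4,0)
  6 -> (3,1)
  7 -> (1,1)
  8 -> (3,0)  ✗ repeats pair of k=3
  9 -> (2,0)
  10 -> (0,0)
  11 -> (1,2)
  12 -> (0,1)
  13 -> (1,0)
  14 -> (3,2)
distinct pairs in image: 14 / 15 needed
  → (3,0) hit at k=3 and k=8

Answer: NOT A VALID PRODUCT — duplicate pair at indices 8,3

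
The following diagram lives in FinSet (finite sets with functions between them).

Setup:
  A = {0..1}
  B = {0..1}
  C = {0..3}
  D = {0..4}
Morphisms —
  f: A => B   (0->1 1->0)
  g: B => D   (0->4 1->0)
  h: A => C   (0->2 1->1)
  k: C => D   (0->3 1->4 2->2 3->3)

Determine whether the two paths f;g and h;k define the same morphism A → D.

Answer: DOES NOT COMMUTE

Work:
1) trace f;g:
  0 f=>1 g=>0
  1 f=>0 g=>4
  result₁ = (0->0 1->4)
2) trace h;k:
  0 h=>2 k=>2
  1 h=>1 k=>4
  result₂ = (0->2 1->4)
Equal? distinct morphisms ✗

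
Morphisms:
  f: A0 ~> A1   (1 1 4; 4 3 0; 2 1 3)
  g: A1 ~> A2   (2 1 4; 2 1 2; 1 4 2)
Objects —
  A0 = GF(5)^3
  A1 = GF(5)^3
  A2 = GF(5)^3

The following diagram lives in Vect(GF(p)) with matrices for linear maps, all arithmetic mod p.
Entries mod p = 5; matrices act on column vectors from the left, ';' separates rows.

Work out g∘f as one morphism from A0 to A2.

Answer: (4 4 0; 0 2 4; 1 0 0)

Trace:
  e0=⟨1,0,0⟩ f~>⟨1,4,2⟩ g~>⟨4,0,1⟩
  e1=⟨0,1,0⟩ f~>⟨1,3,1⟩ g~>⟨4,2,0⟩
  e2=⟨0,0,1⟩ f~>⟨4,0,3⟩ g~>⟨0,4,0⟩
composite: (4 4 0; 0 2 4; 1 0 0)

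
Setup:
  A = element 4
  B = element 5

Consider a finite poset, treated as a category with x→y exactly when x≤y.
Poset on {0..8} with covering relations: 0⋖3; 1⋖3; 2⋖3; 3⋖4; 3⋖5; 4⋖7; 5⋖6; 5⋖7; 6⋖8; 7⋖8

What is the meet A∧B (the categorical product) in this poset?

Lower bounds of A=4 and B=5: {0,1,2,3}
  0 ≤ 3
  1 ≤ 3
  2 ≤ 3
  3 ≤ 3
glb = 3

Answer: A∧B = 3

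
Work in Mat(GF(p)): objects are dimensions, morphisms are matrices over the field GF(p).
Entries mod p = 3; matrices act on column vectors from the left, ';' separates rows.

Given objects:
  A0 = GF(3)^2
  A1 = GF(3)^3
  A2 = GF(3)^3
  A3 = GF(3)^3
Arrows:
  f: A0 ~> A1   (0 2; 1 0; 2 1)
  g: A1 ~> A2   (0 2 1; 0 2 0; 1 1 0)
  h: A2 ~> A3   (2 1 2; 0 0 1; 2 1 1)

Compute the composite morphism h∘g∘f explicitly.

  e0=(1,0) f~>(0,1,2) g~>(1,2,1) h~>(0,1,2)
  e1=(0,1) f~>(2,0,1) g~>(1,0,2) h~>(0,2,1)
result: (0 0; 1 2; 2 1)

Answer: (0 0; 1 2; 2 1)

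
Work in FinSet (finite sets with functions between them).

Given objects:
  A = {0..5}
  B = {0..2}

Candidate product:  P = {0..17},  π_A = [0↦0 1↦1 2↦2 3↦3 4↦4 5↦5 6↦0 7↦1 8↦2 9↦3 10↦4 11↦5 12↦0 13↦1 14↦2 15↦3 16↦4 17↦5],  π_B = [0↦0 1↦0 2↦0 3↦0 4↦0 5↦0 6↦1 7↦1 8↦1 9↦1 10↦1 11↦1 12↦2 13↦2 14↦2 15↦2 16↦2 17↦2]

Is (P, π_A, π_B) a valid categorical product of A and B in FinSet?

|A|·|B| = 6·3 = 18;  |P| = 18
Check the pairing map k ↦ (π_A(k), π_B(k)):
  0 ↦ (0,0)
  1 ↦ (1,0)
  2 ↦ (2,0)
  3 ↦ (3,0)
  4 ↦ (4,0)
  5 ↦ (5,0)
  6 ↦ (0,1)
  7 ↦ (1,1)
  8 ↦ (2,1)
  9 ↦ (3,1)
  10 ↦ (4,1)
  11 ↦ (5,1)
  12 ↦ (0,2)
  13 ↦ (1,2)
  14 ↦ (2,2)
  15 ↦ (3,2)
  16 ↦ (4,2)
  17 ↦ (5,2)
distinct pairs in image: 18 / 18 needed
  → bijection onto A×B; projections well-typed.

Answer: VALID PRODUCT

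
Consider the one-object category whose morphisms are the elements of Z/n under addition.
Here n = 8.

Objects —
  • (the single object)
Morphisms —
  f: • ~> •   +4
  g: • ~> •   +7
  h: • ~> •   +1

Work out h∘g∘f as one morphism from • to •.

  0 +4≡4 +7≡3 +1≡4  (mod 8)
result: +4

Answer: +4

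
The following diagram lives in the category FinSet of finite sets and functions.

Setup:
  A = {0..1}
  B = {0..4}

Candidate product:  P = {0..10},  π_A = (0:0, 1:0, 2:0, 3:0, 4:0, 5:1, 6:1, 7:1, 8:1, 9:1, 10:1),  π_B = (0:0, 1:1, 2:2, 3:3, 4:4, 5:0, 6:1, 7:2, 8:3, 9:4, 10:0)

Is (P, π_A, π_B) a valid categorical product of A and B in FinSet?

|A|·|B| = 2·5 = 10;  |P| = 11
  → cardinalities differ; no bijection possible.

Answer: NOT A VALID PRODUCT — |P|=11 ≠ |A|·|B|=10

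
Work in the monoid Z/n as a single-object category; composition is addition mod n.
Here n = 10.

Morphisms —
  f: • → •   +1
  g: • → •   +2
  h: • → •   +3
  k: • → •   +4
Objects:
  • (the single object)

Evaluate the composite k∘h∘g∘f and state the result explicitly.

Answer: +0

Trace:
  0 +1≡1 +2≡3 +3≡6 +4≡0  (mod 10)
composite: +0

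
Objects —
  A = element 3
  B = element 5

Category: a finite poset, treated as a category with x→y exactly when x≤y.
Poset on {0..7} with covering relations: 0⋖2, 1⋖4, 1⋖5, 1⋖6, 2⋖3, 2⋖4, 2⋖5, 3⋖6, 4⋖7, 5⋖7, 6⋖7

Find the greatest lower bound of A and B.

Answer: A∧B = 2

Derivation:
Lower bounds of A=3 and B=5: {0,2}
  0 <= 2
  2 <= 2
glb = 2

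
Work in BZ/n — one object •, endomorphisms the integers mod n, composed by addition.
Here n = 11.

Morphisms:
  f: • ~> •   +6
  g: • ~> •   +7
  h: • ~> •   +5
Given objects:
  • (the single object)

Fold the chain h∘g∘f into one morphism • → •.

Answer: +7

Work:
  0 +6≡6 +7≡2 +5≡7  (mod 11)
⟦path⟧: +7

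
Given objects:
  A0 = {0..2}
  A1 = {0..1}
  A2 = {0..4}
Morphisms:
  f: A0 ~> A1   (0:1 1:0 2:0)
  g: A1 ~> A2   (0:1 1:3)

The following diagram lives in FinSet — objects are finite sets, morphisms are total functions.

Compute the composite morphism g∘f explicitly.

Answer: (0:3 1:1 2:1)

Work:
  0 f~>1 g~>3
  1 f~>0 g~>1
  2 f~>0 g~>1
composite: (0:3 1:1 2:1)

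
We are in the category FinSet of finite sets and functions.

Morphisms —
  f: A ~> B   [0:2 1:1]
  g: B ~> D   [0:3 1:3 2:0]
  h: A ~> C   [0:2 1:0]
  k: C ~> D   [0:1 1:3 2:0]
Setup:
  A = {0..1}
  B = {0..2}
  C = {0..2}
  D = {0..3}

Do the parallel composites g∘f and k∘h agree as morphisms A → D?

Answer: DOES NOT COMMUTE

Trace:
Path 1 = f;g:
  0 f~>2 g~>0
  1 f~>1 g~>3
  ⟦path⟧₁ = [0:0 1:3]
Path 2 = h;k:
  0 h~>2 k~>0
  1 h~>0 k~>1
  ⟦path⟧₂ = [0:0 1:1]
Equal? differ; not commutative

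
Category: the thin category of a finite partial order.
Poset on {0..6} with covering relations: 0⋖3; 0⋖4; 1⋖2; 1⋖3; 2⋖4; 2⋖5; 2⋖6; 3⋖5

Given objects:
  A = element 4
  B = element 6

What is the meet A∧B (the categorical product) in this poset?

Common predecessors of 4,6: {1,2}
  1 ⊑ 2
  2 ⊑ 2
glb = 2

Answer: A∧B = 2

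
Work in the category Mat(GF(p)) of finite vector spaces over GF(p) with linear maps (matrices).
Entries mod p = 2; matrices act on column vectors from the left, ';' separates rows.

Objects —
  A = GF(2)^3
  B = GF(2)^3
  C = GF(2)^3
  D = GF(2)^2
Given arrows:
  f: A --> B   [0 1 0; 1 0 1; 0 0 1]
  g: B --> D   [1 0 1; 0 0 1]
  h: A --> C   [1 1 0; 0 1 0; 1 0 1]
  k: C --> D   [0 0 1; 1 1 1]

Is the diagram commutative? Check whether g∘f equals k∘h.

1) trace f;g:
  e0=(1,0,0) f-->(0,1,0) g-->(0,0)
  e1=(0,1,0) f-->(1,0,0) g-->(1,0)
  e2=(0,0,1) f-->(0,1,1) g-->(1,1)
  composite₁ = [0 1 1; 0 0 1]
2) trace h;k:
  e0=(1,0,0) h-->(1,0,1) k-->(1,0)
  e1=(0,1,0) h-->(1,1,0) k-->(0,0)
  e2=(0,0,1) h-->(0,0,1) k-->(1,1)
  composite₂ = [1 0 1; 0 0 1]
Equal? distinct morphisms ✗

Answer: DOES NOT COMMUTE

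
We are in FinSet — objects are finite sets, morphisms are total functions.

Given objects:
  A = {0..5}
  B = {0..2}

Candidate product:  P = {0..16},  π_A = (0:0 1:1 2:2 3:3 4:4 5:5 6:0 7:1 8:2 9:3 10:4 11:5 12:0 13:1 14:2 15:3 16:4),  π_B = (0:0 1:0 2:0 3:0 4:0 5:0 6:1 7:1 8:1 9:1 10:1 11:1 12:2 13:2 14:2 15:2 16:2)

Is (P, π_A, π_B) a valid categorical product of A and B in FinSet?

Answer: NOT A VALID PRODUCT — |P|=17 ≠ |A|·|B|=18

Derivation:
|A|·|B| = 6·3 = 18;  |P| = 17
  → cardinalities differ; no bijection possible.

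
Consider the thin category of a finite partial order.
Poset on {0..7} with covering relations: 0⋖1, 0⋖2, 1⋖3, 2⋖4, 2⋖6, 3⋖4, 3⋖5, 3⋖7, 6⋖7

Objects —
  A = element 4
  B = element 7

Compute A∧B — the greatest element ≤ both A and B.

Lower bounds of A=4 and B=7: {0,1,2,3}
  maximal lower bounds 2 and 3 are incomparable: neither 2⊑3 nor 3⊑2
→ no greatest lower bound exists

Answer: NO MEET EXISTS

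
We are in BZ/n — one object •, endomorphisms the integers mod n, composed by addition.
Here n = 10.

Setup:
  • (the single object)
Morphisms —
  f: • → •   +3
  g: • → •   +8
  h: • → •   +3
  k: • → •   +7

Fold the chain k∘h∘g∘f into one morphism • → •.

Answer: +1

Derivation:
  0 +3≡3 +8≡1 +3≡4 +7≡1  (mod 10)
⟦path⟧: +1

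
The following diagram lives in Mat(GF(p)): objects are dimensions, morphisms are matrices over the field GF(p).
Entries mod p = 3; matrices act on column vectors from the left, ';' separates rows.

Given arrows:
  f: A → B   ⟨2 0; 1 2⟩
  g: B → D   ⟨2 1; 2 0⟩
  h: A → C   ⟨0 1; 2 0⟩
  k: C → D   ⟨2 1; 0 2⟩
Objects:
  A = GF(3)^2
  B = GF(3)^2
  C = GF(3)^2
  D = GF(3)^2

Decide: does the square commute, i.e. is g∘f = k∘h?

1) trace f;g:
  e0=[1,0] f→[2,1] g→[2,1]
  e1=[0,1] f→[0,2] g→[2,0]
  composite₁ = ⟨2 2; 1 0⟩
2) trace h;k:
  e0=[1,0] h→[0,2] k→[2,1]
  e1=[0,1] h→[1,0] k→[2,0]
  composite₂ = ⟨2 2; 1 0⟩
Equal? same morphism ✓

Answer: COMMUTES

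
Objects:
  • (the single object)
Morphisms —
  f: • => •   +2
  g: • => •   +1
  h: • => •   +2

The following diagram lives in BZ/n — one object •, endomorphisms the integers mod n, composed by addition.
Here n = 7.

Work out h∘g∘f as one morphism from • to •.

  0 +2≡2 +1≡3 +2≡5  (mod 7)
composite: +5

Answer: +5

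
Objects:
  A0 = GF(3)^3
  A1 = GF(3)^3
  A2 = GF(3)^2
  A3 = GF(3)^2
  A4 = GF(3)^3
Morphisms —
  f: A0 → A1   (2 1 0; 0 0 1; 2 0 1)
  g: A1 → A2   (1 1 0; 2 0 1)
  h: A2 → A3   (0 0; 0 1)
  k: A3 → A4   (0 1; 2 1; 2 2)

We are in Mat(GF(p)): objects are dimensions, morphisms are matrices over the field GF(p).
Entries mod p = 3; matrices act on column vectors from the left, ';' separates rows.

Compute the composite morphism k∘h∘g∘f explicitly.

Answer: (0 2 1; 0 2 1; 0 1 2)

Derivation:
  e0=[1,0,0] f→[2,0,2] g→[2,0] h→[0,0] k→[0,0,0]
  e1=[0,1,0] f→[1,0,0] g→[1,2] h→[0,2] k→[2,2,1]
  e2=[0,0,1] f→[0,1,1] g→[1,1] h→[0,1] k→[1,1,2]
composite: (0 2 1; 0 2 1; 0 1 2)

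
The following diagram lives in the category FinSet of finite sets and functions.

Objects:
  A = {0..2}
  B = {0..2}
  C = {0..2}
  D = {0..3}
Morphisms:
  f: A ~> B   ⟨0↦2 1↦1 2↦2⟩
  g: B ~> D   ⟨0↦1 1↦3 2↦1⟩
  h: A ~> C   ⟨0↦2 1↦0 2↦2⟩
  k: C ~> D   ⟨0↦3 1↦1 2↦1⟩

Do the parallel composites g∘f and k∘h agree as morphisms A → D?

Answer: COMMUTES

Work:
Path 1 = f;g:
  0 f~>2 g~>1
  1 f~>1 g~>3
  2 f~>2 g~>1
  ⟦path⟧₁ = ⟨0↦1 1↦3 2↦1⟩
Path 2 = h;k:
  0 h~>2 k~>1
  1 h~>0 k~>3
  2 h~>2 k~>1
  ⟦path⟧₂ = ⟨0↦1 1↦3 2↦1⟩
Equal? equal; square commutes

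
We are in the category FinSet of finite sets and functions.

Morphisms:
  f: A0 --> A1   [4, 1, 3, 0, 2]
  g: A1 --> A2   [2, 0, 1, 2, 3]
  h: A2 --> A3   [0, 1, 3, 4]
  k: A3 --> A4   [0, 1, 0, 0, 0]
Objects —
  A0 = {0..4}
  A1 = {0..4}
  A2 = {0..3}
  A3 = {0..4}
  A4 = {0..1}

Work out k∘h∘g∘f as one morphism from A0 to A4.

  0 f-->4 g-->3 h-->4 k-->0
  1 f-->1 g-->0 h-->0 k-->0
  2 f-->3 g-->2 h-->3 k-->0
  3 f-->0 g-->2 h-->3 k-->0
  4 f-->2 g-->1 h-->1 k-->1
⟦path⟧: [0, 0, 0, 0, 1]

Answer: [0, 0, 0, 0, 1]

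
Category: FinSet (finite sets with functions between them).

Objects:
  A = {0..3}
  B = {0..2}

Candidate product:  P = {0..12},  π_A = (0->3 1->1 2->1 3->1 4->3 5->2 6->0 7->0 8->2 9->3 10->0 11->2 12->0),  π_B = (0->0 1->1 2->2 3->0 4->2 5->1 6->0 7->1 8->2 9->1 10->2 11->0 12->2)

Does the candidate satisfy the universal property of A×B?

|A|·|B| = 4·3 = 12;  |P| = 13
  → cardinalities differ; no bijection possible.

Answer: NOT A VALID PRODUCT — |P|=13 ≠ |A|·|B|=12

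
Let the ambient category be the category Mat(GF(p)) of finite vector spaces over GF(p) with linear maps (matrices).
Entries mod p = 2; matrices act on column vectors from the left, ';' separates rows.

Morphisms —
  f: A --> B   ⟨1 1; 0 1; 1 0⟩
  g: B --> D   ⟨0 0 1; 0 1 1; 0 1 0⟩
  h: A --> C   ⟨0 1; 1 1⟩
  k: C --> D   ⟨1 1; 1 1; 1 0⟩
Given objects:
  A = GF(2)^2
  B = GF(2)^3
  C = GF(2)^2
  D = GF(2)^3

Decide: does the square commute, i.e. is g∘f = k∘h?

Answer: DOES NOT COMMUTE

Derivation:
1) trace f;g:
  e0=[1,0] f-->[1,0,1] g-->[1,1,0]
  e1=[0,1] f-->[1,1,0] g-->[0,1,1]
  ⟦path⟧₁ = ⟨1 0; 1 1; 0 1⟩
2) trace h;k:
  e0=[1,0] h-->[0,1] k-->[1,1,0]
  e1=[0,1] h-->[1,1] k-->[0,0,1]
  ⟦path⟧₂ = ⟨1 0; 1 0; 0 1⟩
Equal? NO — does not commute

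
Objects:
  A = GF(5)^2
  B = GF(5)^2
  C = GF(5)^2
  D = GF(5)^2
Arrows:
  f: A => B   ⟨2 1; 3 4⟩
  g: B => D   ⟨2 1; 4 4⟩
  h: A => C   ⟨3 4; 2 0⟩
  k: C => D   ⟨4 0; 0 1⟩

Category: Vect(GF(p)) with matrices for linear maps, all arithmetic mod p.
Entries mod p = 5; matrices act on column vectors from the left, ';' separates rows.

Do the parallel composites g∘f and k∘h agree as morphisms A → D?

Answer: DOES NOT COMMUTE

Trace:
1) trace f;g:
  e0=(1,0) f=>(2,3) g=>(2,0)
  e1=(0,1) f=>(1,4) g=>(1,0)
  composite₁ = ⟨2 1; 0 0⟩
2) trace h;k:
  e0=(1,0) h=>(3,2) k=>(2,2)
  e1=(0,1) h=>(4,0) k=>(1,0)
  composite₂ = ⟨2 1; 2 0⟩
Equal? differ; not commutative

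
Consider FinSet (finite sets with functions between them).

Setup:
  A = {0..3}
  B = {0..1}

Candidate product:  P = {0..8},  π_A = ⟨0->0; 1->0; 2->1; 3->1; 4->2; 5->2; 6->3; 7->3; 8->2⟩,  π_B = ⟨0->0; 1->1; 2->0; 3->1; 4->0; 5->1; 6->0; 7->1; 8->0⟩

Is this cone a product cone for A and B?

Answer: NOT A VALID PRODUCT — |P|=9 ≠ |A|·|B|=8

Derivation:
|A|·|B| = 4·2 = 8;  |P| = 9
  → cardinalities differ; no bijection possible.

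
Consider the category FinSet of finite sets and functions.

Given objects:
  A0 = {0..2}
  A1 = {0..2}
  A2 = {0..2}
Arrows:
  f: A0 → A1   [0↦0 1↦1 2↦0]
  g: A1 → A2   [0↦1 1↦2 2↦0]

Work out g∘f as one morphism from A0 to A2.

  0 f→0 g→1
  1 f→1 g→2
  2 f→0 g→1
⟦path⟧: [0↦1 1↦2 2↦1]

Answer: [0↦1 1↦2 2↦1]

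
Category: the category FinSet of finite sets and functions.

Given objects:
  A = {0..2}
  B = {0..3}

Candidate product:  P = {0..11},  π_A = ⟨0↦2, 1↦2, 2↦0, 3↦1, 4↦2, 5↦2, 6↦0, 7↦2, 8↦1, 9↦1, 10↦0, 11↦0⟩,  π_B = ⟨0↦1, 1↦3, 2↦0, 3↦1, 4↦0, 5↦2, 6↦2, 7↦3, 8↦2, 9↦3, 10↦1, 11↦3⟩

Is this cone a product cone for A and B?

|A|·|B| = 3·4 = 12;  |P| = 12
Check the pairing map k ↦ (π_A(k), π_B(k)):
  0 ↦ (2,1)
  1 ↦ (2,3)
  2 ↦ (0,0)
  3 ↦ (1,1)
  4 ↦ (2,0)
  5 ↦ (2,2)
  6 ↦ (0,2)
  7 ↦ (2,3)  ✗ repeats pair of k=1
  8 ↦ (1,2)
  9 ↦ (1,3)
  10 ↦ (0,1)
  11 ↦ (0,3)
distinct pairs in image: 11 / 12 needed
  → (2,3) hit at k=1 and k=7

Answer: NOT A VALID PRODUCT — duplicate pair at indices 7,1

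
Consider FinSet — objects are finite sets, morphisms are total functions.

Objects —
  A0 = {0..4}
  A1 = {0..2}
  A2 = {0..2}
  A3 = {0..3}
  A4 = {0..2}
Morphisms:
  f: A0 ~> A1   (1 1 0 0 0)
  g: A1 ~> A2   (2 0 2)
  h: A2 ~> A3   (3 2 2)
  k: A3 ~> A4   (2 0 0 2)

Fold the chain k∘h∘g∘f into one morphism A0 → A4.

Answer: (2 2 0 0 0)

Work:
  0 f~>1 g~>0 h~>3 k~>2
  1 f~>1 g~>0 h~>3 k~>2
  2 f~>0 g~>2 h~>2 k~>0
  3 f~>0 g~>2 h~>2 k~>0
  4 f~>0 g~>2 h~>2 k~>0
result: (2 2 0 0 0)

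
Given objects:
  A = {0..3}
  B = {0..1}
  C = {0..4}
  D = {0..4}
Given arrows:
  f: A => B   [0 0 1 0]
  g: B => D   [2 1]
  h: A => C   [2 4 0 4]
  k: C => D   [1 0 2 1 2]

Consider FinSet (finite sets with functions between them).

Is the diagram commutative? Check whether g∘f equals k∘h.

Path 1 = f;g:
  0 f=>0 g=>2
  1 f=>0 g=>2
  2 f=>1 g=>1
  3 f=>0 g=>2
  ⟦path⟧₁ = [2 2 1 2]
Path 2 = h;k:
  0 h=>2 k=>2
  1 h=>4 k=>2
  2 h=>0 k=>1
  3 h=>4 k=>2
  ⟦path⟧₂ = [2 2 1 2]
Equal? equal; square commutes

Answer: COMMUTES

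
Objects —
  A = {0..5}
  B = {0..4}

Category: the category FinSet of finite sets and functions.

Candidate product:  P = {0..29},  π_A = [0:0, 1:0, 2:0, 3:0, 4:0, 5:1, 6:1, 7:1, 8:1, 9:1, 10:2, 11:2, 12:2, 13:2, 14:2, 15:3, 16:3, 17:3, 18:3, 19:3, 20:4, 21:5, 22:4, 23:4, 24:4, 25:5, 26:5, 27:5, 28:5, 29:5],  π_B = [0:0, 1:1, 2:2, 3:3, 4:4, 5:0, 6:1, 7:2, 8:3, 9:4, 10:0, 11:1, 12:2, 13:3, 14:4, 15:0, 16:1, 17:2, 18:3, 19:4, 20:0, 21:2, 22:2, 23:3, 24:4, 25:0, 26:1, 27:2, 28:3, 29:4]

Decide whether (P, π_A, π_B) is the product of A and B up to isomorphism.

Answer: NOT A VALID PRODUCT — duplicate pair at indices 27,21

Trace:
|A|·|B| = 6·5 = 30;  |P| = 30
Check the pairing map k ↦ (π_A(k), π_B(k)):
  0 : (0,0)
  1 : (0,1)
  2 : (0,2)
  3 : (0,3)
  4 : (0,4)
  5 : (1,0)
  6 : (1,1)
  7 : (1,2)
  8 : (1,3)
  9 : (1,4)
  10 : (2,0)
  11 : (2,1)
  12 : (2,2)
  13 : (2,3)
  14 : (2,4)
  15 : (3,0)
  16 : (3,1)
  17 : (3,2)
  18 : (3,3)
  19 : (3,4)
  20 : (4,0)
  21 : (5,2)
  22 : (4,2)
  23 : (4,3)
  24 : (4,4)
  25 : (5,0)
  26 : (5,1)
  27 : (5,2)  ✗ repeats pair of k=21
  28 : (5,3)
  29 : (5,4)
distinct pairs in image: 29 / 30 needed
  → (5,2) hit at k=21 and k=27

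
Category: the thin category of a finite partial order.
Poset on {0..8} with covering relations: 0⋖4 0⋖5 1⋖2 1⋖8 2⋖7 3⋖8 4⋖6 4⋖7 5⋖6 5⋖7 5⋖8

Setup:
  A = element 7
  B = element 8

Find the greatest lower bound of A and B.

Answer: NO MEET EXISTS

Trace:
Common predecessors of 7,8: {0,1,5}
  maximal lower bounds 1 and 5 are incomparable: neither 1⊑5 nor 5⊑1
→ no greatest lower bound exists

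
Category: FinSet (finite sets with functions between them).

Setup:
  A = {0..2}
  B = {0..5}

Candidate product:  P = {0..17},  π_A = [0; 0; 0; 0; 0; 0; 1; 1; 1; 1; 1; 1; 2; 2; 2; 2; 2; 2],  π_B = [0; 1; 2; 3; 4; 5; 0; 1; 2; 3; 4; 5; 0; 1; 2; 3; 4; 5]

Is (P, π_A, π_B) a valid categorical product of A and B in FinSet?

Answer: VALID PRODUCT

Trace:
|A|·|B| = 3·6 = 18;  |P| = 18
Check the pairing map k ↦ (π_A(k), π_B(k)):
  0 : (0,0)
  1 : (0,1)
  2 : (0,2)
  3 : (0,3)
  4 : (0,4)
  5 : (0,5)
  6 : (1,0)
  7 : (1,1)
  8 : (1,2)
  9 : (1,3)
  10 : (1,4)
  11 : (1,5)
  12 : (2,0)
  13 : (2,1)
  14 : (2,2)
  15 : (2,3)
  16 : (2,4)
  17 : (2,5)
distinct pairs in image: 18 / 18 needed
  → bijection onto A×B; projections well-typed.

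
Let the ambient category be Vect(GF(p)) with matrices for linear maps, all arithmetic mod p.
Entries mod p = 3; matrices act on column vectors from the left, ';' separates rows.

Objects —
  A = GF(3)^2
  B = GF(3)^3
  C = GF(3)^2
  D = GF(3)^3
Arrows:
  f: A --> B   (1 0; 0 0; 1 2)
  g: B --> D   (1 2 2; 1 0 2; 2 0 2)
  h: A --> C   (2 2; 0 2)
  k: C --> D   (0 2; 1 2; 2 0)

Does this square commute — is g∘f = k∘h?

Answer: DOES NOT COMMUTE

Trace:
1) trace f;g:
  e0=⟨1,0⟩ f-->⟨1,0,1⟩ g-->⟨0,0,1⟩
  e1=⟨0,1⟩ f-->⟨0,0,2⟩ g-->⟨1,1,1⟩
  result₁ = (0 1; 0 1; 1 1)
2) trace h;k:
  e0=⟨1,0⟩ h-->⟨2,0⟩ k-->⟨0,2,1⟩
  e1=⟨0,1⟩ h-->⟨2,2⟩ k-->⟨1,0,1⟩
  result₂ = (0 1; 2 0; 1 1)
Equal? NO — does not commute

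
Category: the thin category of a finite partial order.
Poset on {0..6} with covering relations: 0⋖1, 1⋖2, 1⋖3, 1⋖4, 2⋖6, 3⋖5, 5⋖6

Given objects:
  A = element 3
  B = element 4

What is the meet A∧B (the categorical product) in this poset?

Answer: A∧B = 1

Work:
{x : x⊑A ∧ x⊑B} = {0,1}  (A=3, B=4)
  0 ⊑ 1
  1 ⊑ 1
glb = 1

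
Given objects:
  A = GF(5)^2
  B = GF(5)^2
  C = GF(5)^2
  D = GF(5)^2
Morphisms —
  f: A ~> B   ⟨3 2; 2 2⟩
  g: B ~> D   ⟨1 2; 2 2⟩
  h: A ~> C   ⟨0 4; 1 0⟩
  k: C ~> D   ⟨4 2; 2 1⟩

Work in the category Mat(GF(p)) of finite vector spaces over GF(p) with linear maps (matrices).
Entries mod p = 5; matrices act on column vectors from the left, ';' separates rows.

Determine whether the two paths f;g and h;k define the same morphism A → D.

Path 1 = f;g:
  e0=⟨1,0⟩ f~>⟨3,2⟩ g~>⟨2,0⟩
  e1=⟨0,1⟩ f~>⟨2,2⟩ g~>⟨1,3⟩
  composite₁ = ⟨2 1; 0 3⟩
Path 2 = h;k:
  e0=⟨1,0⟩ h~>⟨0,1⟩ k~>⟨2,1⟩
  e1=⟨0,1⟩ h~>⟨4,0⟩ k~>⟨1,3⟩
  composite₂ = ⟨2 1; 1 3⟩
Equal? differ; not commutative

Answer: DOES NOT COMMUTE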